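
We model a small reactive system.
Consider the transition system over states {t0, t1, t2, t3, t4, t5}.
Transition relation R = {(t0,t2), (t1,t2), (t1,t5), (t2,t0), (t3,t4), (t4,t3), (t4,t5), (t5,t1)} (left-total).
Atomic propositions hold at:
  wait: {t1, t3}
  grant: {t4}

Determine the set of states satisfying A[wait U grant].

A[wait U grant]: least fixpoint, start Z0 = Sat(grant) = {t4}, add states in Sat(wait) with every successor in Z. Z1 = {t3, t4}; fixed.
Sat(A[wait U grant]) = {t3, t4}

{t3, t4}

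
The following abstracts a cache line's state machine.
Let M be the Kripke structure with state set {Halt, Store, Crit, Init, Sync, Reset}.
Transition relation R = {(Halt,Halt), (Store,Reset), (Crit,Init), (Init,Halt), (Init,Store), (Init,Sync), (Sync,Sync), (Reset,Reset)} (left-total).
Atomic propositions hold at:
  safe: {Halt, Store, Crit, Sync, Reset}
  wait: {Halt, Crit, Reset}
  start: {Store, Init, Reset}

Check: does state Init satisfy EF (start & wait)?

Sat(start & wait) = {Reset}
EF (start & wait): least fixpoint, start Z0 = {Reset}, add states with some successor in Z. Z1 = {Store, Reset}; Z2 = {Store, Init, Reset}; Z3 = {Store, Crit, Init, Reset}; fixed.
Sat(EF (start & wait)) = {Store, Crit, Init, Reset}
Init ∈ Sat(EF (start & wait)) = {Store, Crit, Init, Reset}, so the formula holds at Init.

Yes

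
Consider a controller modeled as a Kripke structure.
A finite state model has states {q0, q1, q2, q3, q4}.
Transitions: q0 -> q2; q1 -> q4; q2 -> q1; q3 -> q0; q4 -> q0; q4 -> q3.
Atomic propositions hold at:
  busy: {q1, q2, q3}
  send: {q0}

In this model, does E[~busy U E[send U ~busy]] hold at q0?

Sat(~busy) = {q0, q4}
E[send U ~busy]: least fixpoint, start Z0 = Sat(~busy) = {q0, q4}, add states in Sat(send) with some successor in Z. Already a fixed point.
Sat(E[send U ~busy]) = {q0, q4}
E[~busy U E[send U ~busy]]: least fixpoint, start Z0 = Sat(E[send U ~busy]) = {q0, q4}, add states in Sat(~busy) with some successor in Z. Already a fixed point.
Sat(E[~busy U E[send U ~busy]]) = {q0, q4}
q0 ∈ Sat(E[~busy U E[send U ~busy]]) = {q0, q4}, so the formula holds at q0.

Yes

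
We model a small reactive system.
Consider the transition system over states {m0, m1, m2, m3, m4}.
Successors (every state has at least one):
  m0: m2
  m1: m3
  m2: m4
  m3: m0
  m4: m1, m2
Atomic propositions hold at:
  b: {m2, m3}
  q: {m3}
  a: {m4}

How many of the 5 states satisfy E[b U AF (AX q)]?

Sat(AX q) = {s : every successor in {m3}} = {m1}
AF (AX q): least fixpoint, start Z0 = {m1}, add states with every successor in Z. Already a fixed point.
Sat(AF (AX q)) = {m1}
E[b U AF (AX q)]: least fixpoint, start Z0 = Sat(AF (AX q)) = {m1}, add states in Sat(b) with some successor in Z. Already a fixed point.
Sat(E[b U AF (AX q)]) = {m1}
|Sat(E[b U AF (AX q)])| = |{m1}| = 1.

1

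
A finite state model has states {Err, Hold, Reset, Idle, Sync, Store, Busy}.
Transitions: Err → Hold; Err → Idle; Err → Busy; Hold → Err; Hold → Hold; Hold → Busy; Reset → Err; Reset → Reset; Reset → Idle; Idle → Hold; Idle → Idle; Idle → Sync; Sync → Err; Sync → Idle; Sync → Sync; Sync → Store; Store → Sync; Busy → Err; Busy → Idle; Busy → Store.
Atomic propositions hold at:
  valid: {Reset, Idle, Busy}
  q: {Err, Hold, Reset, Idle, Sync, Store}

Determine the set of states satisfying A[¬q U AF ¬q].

{Busy}

Sat(¬q) = {Busy}
AF ¬q: least fixpoint, start Z0 = {Busy}, add states with every successor in Z. Already a fixed point.
Sat(AF ¬q) = {Busy}
A[¬q U AF ¬q]: least fixpoint, start Z0 = Sat(AF ¬q) = {Busy}, add states in Sat(¬q) with every successor in Z. Already a fixed point.
Sat(A[¬q U AF ¬q]) = {Busy}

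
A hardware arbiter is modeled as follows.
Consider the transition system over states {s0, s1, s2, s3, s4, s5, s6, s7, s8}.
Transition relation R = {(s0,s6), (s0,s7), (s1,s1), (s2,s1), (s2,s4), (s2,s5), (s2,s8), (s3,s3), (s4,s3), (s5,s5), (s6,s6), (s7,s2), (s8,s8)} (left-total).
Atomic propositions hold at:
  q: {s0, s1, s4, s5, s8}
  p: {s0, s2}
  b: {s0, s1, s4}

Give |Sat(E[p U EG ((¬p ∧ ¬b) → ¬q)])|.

Sat(¬p) = {s1, s3, s4, s5, s6, s7, s8}
Sat(¬b) = {s2, s3, s5, s6, s7, s8}
Sat(¬p ∧ ¬b) = {s3, s5, s6, s7, s8}
Sat(¬q) = {s2, s3, s6, s7}
Sat((¬p ∧ ¬b) → ¬q) = {s0, s1, s2, s3, s4, s6, s7}
EG ((¬p ∧ ¬b) → ¬q): greatest fixpoint, start Z0 = {s0, s1, s2, s3, s4, s6, s7}, keep only states in Sat with some successor in Z. Already a fixed point.
Sat(EG ((¬p ∧ ¬b) → ¬q)) = {s0, s1, s2, s3, s4, s6, s7}
E[p U EG ((¬p ∧ ¬b) → ¬q)]: least fixpoint, start Z0 = Sat(EG ((¬p ∧ ¬b) → ¬q)) = {s0, s1, s2, s3, s4, s6, s7}, add states in Sat(p) with some successor in Z. Already a fixed point.
Sat(E[p U EG ((¬p ∧ ¬b) → ¬q)]) = {s0, s1, s2, s3, s4, s6, s7}
|Sat(E[p U EG ((¬p ∧ ¬b) → ¬q)])| = |{s0, s1, s2, s3, s4, s6, s7}| = 7.

7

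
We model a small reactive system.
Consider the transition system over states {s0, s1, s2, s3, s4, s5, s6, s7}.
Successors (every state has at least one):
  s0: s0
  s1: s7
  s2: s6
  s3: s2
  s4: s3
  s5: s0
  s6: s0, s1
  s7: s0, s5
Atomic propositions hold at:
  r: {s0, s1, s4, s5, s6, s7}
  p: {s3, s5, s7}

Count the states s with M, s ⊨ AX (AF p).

AF p: least fixpoint, start Z0 = {s3, s5, s7}, add states with every successor in Z. Z1 = {s1, s3, s4, s5, s7}; fixed.
Sat(AF p) = {s1, s3, s4, s5, s7}
Sat(AX (AF p)) = {s : every successor in {s1, s3, s4, s5, s7}} = {s1, s4}
|Sat(AX (AF p))| = |{s1, s4}| = 2.

2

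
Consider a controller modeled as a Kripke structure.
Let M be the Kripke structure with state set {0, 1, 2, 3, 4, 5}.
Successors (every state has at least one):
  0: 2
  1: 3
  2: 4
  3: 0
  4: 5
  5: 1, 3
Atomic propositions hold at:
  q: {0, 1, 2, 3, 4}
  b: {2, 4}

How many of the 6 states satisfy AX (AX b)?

2

Sat(AX b) = {s : every successor in {2, 4}} = {0, 2}
Sat(AX (AX b)) = {s : every successor in {0, 2}} = {0, 3}
|Sat(AX (AX b))| = |{0, 3}| = 2.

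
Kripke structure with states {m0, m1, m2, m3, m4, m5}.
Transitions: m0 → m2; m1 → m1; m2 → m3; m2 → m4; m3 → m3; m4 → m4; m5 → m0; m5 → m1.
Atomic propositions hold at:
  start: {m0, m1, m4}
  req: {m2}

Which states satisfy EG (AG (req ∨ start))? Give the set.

Sat(req ∨ start) = {m0, m1, m2, m4}
AG (req ∨ start): greatest fixpoint, start Z0 = {m0, m1, m2, m4}, keep only states in Sat with every successor in Z. Z1 = {m0, m1, m4}; Z2 = {m1, m4}; fixed.
Sat(AG (req ∨ start)) = {m1, m4}
EG (AG (req ∨ start)): greatest fixpoint, start Z0 = {m1, m4}, keep only states in Sat with some successor in Z. Already a fixed point.
Sat(EG (AG (req ∨ start))) = {m1, m4}

{m1, m4}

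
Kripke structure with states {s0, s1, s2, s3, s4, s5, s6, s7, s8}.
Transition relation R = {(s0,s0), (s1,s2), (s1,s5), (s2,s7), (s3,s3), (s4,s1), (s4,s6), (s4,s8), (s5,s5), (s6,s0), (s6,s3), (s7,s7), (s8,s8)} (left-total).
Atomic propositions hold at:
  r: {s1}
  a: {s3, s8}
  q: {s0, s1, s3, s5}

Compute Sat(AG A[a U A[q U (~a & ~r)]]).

{s0, s1, s2, s5, s7}

Sat(~a) = {s0, s1, s2, s4, s5, s6, s7}
Sat(~r) = {s0, s2, s3, s4, s5, s6, s7, s8}
Sat(~a & ~r) = {s0, s2, s4, s5, s6, s7}
A[q U (~a & ~r)]: least fixpoint, start Z0 = Sat((~a & ~r)) = {s0, s2, s4, s5, s6, s7}, add states in Sat(q) with every successor in Z. Z1 = {s0, s1, s2, s4, s5, s6, s7}; fixed.
Sat(A[q U (~a & ~r)]) = {s0, s1, s2, s4, s5, s6, s7}
A[a U A[q U (~a & ~r)]]: least fixpoint, start Z0 = Sat(A[q U (~a & ~r)]) = {s0, s1, s2, s4, s5, s6, s7}, add states in Sat(a) with every successor in Z. Already a fixed point.
Sat(A[a U A[q U (~a & ~r)]]) = {s0, s1, s2, s4, s5, s6, s7}
AG A[a U A[q U (~a & ~r)]]: greatest fixpoint, start Z0 = {s0, s1, s2, s4, s5, s6, s7}, keep only states in Sat with every successor in Z. Z1 = {s0, s1, s2, s5, s7}; fixed.
Sat(AG A[a U A[q U (~a & ~r)]]) = {s0, s1, s2, s5, s7}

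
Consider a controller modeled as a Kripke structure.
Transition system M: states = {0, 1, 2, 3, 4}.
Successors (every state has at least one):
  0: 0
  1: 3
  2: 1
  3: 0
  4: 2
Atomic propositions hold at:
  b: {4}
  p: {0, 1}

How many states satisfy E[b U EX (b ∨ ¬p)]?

2

Sat(¬p) = {2, 3, 4}
Sat(b ∨ ¬p) = {2, 3, 4}
Sat(EX (b ∨ ¬p)) = {s : some successor in {2, 3, 4}} = {1, 4}
E[b U EX (b ∨ ¬p)]: least fixpoint, start Z0 = Sat(EX (b ∨ ¬p)) = {1, 4}, add states in Sat(b) with some successor in Z. Already a fixed point.
Sat(E[b U EX (b ∨ ¬p)]) = {1, 4}
|Sat(E[b U EX (b ∨ ¬p)])| = |{1, 4}| = 2.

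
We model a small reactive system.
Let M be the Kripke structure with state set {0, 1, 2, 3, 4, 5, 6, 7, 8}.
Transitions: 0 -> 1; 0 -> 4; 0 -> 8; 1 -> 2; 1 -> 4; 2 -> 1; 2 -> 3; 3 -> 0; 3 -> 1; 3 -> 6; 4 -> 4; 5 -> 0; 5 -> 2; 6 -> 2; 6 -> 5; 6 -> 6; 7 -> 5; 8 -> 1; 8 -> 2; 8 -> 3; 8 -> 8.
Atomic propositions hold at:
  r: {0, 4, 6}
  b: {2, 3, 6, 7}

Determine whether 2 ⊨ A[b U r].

A[b U r]: least fixpoint, start Z0 = Sat(r) = {0, 4, 6}, add states in Sat(b) with every successor in Z. Already a fixed point.
Sat(A[b U r]) = {0, 4, 6}
2 ∉ Sat(A[b U r]) = {0, 4, 6}, so the formula does not hold at 2.

No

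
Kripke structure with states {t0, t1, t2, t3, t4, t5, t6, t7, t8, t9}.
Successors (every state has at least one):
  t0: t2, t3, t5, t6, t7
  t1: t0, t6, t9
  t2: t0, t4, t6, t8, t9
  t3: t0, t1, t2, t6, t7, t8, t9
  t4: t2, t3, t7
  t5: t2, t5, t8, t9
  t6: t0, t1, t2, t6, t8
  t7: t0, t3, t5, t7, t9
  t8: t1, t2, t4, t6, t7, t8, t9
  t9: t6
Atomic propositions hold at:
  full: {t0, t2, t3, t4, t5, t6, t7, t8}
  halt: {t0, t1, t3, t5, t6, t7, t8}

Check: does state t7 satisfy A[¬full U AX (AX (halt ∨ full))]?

Sat(¬full) = {t1, t9}
Sat(halt ∨ full) = {t0, t1, t2, t3, t4, t5, t6, t7, t8}
Sat(AX (halt ∨ full)) = {s : every successor in {t0, t1, t2, t3, t4, t5, t6, t7, t8}} = {t0, t4, t6, t9}
Sat(AX (AX (halt ∨ full))) = {s : every successor in {t0, t4, t6, t9}} = {t1, t9}
A[¬full U AX (AX (halt ∨ full))]: least fixpoint, start Z0 = Sat(AX (AX (halt ∨ full))) = {t1, t9}, add states in Sat(¬full) with every successor in Z. Already a fixed point.
Sat(A[¬full U AX (AX (halt ∨ full))]) = {t1, t9}
t7 ∉ Sat(A[¬full U AX (AX (halt ∨ full))]) = {t1, t9}, so the formula does not hold at t7.

No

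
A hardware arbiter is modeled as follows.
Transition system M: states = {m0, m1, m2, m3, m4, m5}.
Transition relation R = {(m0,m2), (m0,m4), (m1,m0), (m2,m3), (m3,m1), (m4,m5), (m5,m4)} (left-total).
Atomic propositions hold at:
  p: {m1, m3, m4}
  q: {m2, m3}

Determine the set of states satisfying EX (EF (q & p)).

{m0, m1, m2, m3}

Sat(q & p) = {m3}
EF (q & p): least fixpoint, start Z0 = {m3}, add states with some successor in Z. Z1 = {m2, m3}; Z2 = {m0, m2, m3}; Z3 = {m0, m1, m2, m3}; fixed.
Sat(EF (q & p)) = {m0, m1, m2, m3}
Sat(EX (EF (q & p))) = {s : some successor in {m0, m1, m2, m3}} = {m0, m1, m2, m3}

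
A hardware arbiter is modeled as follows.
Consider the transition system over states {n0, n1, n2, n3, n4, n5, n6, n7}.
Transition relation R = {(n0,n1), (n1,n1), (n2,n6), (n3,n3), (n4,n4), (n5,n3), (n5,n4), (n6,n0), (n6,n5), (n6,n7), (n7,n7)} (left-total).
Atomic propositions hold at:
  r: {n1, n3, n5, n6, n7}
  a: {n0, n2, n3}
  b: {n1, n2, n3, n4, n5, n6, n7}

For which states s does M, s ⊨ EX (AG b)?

AG b: greatest fixpoint, start Z0 = {n1, n2, n3, n4, n5, n6, n7}, keep only states in Sat with every successor in Z. Z1 = {n1, n2, n3, n4, n5, n7}; Z2 = {n1, n3, n4, n5, n7}; fixed.
Sat(AG b) = {n1, n3, n4, n5, n7}
Sat(EX (AG b)) = {s : some successor in {n1, n3, n4, n5, n7}} = {n0, n1, n3, n4, n5, n6, n7}

{n0, n1, n3, n4, n5, n6, n7}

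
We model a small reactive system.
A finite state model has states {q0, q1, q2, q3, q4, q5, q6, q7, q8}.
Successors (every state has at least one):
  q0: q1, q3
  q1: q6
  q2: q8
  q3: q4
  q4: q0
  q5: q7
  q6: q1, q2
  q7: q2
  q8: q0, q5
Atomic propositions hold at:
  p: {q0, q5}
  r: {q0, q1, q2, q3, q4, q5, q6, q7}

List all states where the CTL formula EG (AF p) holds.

AF p: least fixpoint, start Z0 = {q0, q5}, add states with every successor in Z. Z1 = {q0, q4, q5, q8}; Z2 = {q0, q2, q3, q4, q5, q8}; Z3 = {q0, q2, q3, q4, q5, q7, q8}; fixed.
Sat(AF p) = {q0, q2, q3, q4, q5, q7, q8}
EG (AF p): greatest fixpoint, start Z0 = {q0, q2, q3, q4, q5, q7, q8}, keep only states in Sat with some successor in Z. Already a fixed point.
Sat(EG (AF p)) = {q0, q2, q3, q4, q5, q7, q8}

{q0, q2, q3, q4, q5, q7, q8}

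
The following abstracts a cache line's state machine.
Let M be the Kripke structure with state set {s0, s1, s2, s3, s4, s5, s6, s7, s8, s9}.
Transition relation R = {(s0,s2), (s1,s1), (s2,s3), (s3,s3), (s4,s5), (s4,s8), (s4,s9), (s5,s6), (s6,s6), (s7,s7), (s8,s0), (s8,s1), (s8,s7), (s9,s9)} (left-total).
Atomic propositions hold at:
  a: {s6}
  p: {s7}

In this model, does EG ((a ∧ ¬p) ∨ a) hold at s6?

Sat(¬p) = {s0, s1, s2, s3, s4, s5, s6, s8, s9}
Sat(a ∧ ¬p) = {s6}
Sat((a ∧ ¬p) ∨ a) = {s6}
EG ((a ∧ ¬p) ∨ a): greatest fixpoint, start Z0 = {s6}, keep only states in Sat with some successor in Z. Already a fixed point.
Sat(EG ((a ∧ ¬p) ∨ a)) = {s6}
s6 ∈ Sat(EG ((a ∧ ¬p) ∨ a)) = {s6}, so the formula holds at s6.

Yes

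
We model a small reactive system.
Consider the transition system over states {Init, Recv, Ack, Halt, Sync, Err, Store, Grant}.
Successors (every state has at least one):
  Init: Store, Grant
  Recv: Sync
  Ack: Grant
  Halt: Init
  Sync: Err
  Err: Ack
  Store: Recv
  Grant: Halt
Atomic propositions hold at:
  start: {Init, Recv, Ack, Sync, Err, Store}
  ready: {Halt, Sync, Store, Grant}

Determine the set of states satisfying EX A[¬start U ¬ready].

{Init, Ack, Halt, Sync, Err, Store, Grant}

Sat(¬start) = {Halt, Grant}
Sat(¬ready) = {Init, Recv, Ack, Err}
A[¬start U ¬ready]: least fixpoint, start Z0 = Sat(¬ready) = {Init, Recv, Ack, Err}, add states in Sat(¬start) with every successor in Z. Z1 = {Init, Recv, Ack, Halt, Err}; Z2 = {Init, Recv, Ack, Halt, Err, Grant}; fixed.
Sat(A[¬start U ¬ready]) = {Init, Recv, Ack, Halt, Err, Grant}
Sat(EX A[¬start U ¬ready]) = {s : some successor in {Init, Recv, Ack, Halt, Err, Grant}} = {Init, Ack, Halt, Sync, Err, Store, Grant}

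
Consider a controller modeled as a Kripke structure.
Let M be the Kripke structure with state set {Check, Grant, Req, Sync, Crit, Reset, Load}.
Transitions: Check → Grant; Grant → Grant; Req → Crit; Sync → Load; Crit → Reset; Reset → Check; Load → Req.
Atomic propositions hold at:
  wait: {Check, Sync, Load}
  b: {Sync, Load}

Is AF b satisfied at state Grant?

No

AF b: least fixpoint, start Z0 = {Sync, Load}, add states with every successor in Z. Already a fixed point.
Sat(AF b) = {Sync, Load}
Grant ∉ Sat(AF b) = {Sync, Load}, so the formula does not hold at Grant.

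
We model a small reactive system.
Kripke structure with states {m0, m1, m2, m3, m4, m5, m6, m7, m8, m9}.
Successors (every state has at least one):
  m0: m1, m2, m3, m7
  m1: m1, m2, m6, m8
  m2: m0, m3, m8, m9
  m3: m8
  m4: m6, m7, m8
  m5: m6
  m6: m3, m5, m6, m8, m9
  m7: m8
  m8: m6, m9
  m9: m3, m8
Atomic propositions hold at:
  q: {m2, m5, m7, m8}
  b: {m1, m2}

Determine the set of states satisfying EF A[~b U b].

{m0, m1, m2}

Sat(~b) = {m0, m3, m4, m5, m6, m7, m8, m9}
A[~b U b]: least fixpoint, start Z0 = Sat(b) = {m1, m2}, add states in Sat(~b) with every successor in Z. Already a fixed point.
Sat(A[~b U b]) = {m1, m2}
EF A[~b U b]: least fixpoint, start Z0 = {m1, m2}, add states with some successor in Z. Z1 = {m0, m1, m2}; fixed.
Sat(EF A[~b U b]) = {m0, m1, m2}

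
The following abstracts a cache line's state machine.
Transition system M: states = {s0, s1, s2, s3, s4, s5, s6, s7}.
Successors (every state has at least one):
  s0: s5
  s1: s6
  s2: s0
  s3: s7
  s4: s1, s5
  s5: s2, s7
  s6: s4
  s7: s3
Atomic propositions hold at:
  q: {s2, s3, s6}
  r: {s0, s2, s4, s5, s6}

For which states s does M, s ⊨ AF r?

{s0, s1, s2, s4, s5, s6}

AF r: least fixpoint, start Z0 = {s0, s2, s4, s5, s6}, add states with every successor in Z. Z1 = {s0, s1, s2, s4, s5, s6}; fixed.
Sat(AF r) = {s0, s1, s2, s4, s5, s6}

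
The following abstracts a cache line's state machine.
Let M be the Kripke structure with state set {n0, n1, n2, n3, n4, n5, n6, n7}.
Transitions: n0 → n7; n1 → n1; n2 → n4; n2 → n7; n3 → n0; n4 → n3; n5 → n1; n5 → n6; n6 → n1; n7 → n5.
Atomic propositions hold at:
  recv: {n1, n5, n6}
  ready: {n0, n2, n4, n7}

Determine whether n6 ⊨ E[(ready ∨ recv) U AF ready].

No

Sat(ready ∨ recv) = {n0, n1, n2, n4, n5, n6, n7}
AF ready: least fixpoint, start Z0 = {n0, n2, n4, n7}, add states with every successor in Z. Z1 = {n0, n2, n3, n4, n7}; fixed.
Sat(AF ready) = {n0, n2, n3, n4, n7}
E[(ready ∨ recv) U AF ready]: least fixpoint, start Z0 = Sat(AF ready) = {n0, n2, n3, n4, n7}, add states in Sat(ready ∨ recv) with some successor in Z. Already a fixed point.
Sat(E[(ready ∨ recv) U AF ready]) = {n0, n2, n3, n4, n7}
n6 ∉ Sat(E[(ready ∨ recv) U AF ready]) = {n0, n2, n3, n4, n7}, so the formula does not hold at n6.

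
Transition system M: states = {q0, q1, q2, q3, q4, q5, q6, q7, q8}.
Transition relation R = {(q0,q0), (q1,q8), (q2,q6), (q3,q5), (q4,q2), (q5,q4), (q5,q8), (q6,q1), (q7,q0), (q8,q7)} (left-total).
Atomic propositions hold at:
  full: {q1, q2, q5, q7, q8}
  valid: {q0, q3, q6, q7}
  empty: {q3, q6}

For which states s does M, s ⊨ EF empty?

EF empty: least fixpoint, start Z0 = {q3, q6}, add states with some successor in Z. Z1 = {q2, q3, q6}; Z2 = {q2, q3, q4, q6}; Z3 = {q2, q3, q4, q5, q6}; fixed.
Sat(EF empty) = {q2, q3, q4, q5, q6}

{q2, q3, q4, q5, q6}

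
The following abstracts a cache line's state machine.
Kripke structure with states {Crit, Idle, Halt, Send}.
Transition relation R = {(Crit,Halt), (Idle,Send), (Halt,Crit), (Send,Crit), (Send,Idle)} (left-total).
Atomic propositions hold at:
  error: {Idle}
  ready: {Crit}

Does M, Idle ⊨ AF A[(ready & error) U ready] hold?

Sat(ready & error) = ∅
A[(ready & error) U ready]: least fixpoint, start Z0 = Sat(ready) = {Crit}, add states in Sat(ready & error) with every successor in Z. Already a fixed point.
Sat(A[(ready & error) U ready]) = {Crit}
AF A[(ready & error) U ready]: least fixpoint, start Z0 = {Crit}, add states with every successor in Z. Z1 = {Crit, Halt}; fixed.
Sat(AF A[(ready & error) U ready]) = {Crit, Halt}
Idle ∉ Sat(AF A[(ready & error) U ready]) = {Crit, Halt}, so the formula does not hold at Idle.

No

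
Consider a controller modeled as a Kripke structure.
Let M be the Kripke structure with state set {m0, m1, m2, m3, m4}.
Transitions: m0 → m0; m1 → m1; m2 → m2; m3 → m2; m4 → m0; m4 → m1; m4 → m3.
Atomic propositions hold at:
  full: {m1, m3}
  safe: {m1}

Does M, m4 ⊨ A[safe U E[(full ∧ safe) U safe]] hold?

Sat(full ∧ safe) = {m1}
E[(full ∧ safe) U safe]: least fixpoint, start Z0 = Sat(safe) = {m1}, add states in Sat(full ∧ safe) with some successor in Z. Already a fixed point.
Sat(E[(full ∧ safe) U safe]) = {m1}
A[safe U E[(full ∧ safe) U safe]]: least fixpoint, start Z0 = Sat(E[(full ∧ safe) U safe]) = {m1}, add states in Sat(safe) with every successor in Z. Already a fixed point.
Sat(A[safe U E[(full ∧ safe) U safe]]) = {m1}
m4 ∉ Sat(A[safe U E[(full ∧ safe) U safe]]) = {m1}, so the formula does not hold at m4.

No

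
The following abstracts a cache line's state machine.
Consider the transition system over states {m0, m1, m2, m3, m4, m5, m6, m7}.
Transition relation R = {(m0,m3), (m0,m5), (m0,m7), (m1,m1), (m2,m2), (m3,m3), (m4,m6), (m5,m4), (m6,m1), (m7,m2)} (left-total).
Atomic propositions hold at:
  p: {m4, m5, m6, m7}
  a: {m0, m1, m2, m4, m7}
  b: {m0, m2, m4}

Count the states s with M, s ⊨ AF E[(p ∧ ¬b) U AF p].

Sat(¬b) = {m1, m3, m5, m6, m7}
Sat(p ∧ ¬b) = {m5, m6, m7}
AF p: least fixpoint, start Z0 = {m4, m5, m6, m7}, add states with every successor in Z. Already a fixed point.
Sat(AF p) = {m4, m5, m6, m7}
E[(p ∧ ¬b) U AF p]: least fixpoint, start Z0 = Sat(AF p) = {m4, m5, m6, m7}, add states in Sat(p ∧ ¬b) with some successor in Z. Already a fixed point.
Sat(E[(p ∧ ¬b) U AF p]) = {m4, m5, m6, m7}
AF E[(p ∧ ¬b) U AF p]: least fixpoint, start Z0 = {m4, m5, m6, m7}, add states with every successor in Z. Already a fixed point.
Sat(AF E[(p ∧ ¬b) U AF p]) = {m4, m5, m6, m7}
|Sat(AF E[(p ∧ ¬b) U AF p])| = |{m4, m5, m6, m7}| = 4.

4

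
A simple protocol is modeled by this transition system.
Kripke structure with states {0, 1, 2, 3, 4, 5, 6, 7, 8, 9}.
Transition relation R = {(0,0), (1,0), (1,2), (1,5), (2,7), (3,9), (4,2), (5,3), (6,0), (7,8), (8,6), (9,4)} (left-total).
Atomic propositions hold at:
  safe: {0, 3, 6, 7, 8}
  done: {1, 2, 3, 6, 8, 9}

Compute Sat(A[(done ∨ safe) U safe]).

{0, 2, 3, 6, 7, 8}

Sat(done ∨ safe) = {0, 1, 2, 3, 6, 7, 8, 9}
A[(done ∨ safe) U safe]: least fixpoint, start Z0 = Sat(safe) = {0, 3, 6, 7, 8}, add states in Sat(done ∨ safe) with every successor in Z. Z1 = {0, 2, 3, 6, 7, 8}; fixed.
Sat(A[(done ∨ safe) U safe]) = {0, 2, 3, 6, 7, 8}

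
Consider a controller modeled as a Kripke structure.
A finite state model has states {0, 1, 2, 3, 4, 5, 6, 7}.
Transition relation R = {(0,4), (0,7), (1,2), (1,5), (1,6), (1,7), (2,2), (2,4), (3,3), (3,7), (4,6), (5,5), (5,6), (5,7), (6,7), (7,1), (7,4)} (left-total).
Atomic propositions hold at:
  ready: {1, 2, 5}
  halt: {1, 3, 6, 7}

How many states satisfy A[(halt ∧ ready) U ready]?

3

Sat(halt ∧ ready) = {1}
A[(halt ∧ ready) U ready]: least fixpoint, start Z0 = Sat(ready) = {1, 2, 5}, add states in Sat(halt ∧ ready) with every successor in Z. Already a fixed point.
Sat(A[(halt ∧ ready) U ready]) = {1, 2, 5}
|Sat(A[(halt ∧ ready) U ready])| = |{1, 2, 5}| = 3.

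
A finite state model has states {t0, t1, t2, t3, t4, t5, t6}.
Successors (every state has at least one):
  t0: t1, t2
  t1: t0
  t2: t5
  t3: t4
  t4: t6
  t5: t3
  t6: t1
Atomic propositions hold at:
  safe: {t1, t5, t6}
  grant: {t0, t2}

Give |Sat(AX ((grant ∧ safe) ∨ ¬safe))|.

Sat(grant ∧ safe) = ∅
Sat(¬safe) = {t0, t2, t3, t4}
Sat((grant ∧ safe) ∨ ¬safe) = {t0, t2, t3, t4}
Sat(AX ((grant ∧ safe) ∨ ¬safe)) = {s : every successor in {t0, t2, t3, t4}} = {t1, t3, t5}
|Sat(AX ((grant ∧ safe) ∨ ¬safe))| = |{t1, t3, t5}| = 3.

3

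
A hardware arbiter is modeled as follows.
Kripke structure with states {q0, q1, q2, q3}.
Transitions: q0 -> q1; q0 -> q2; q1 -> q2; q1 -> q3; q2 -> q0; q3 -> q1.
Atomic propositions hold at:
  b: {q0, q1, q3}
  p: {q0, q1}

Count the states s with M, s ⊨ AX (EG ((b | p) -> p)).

Sat(b | p) = {q0, q1, q3}
Sat((b | p) -> p) = {q0, q1, q2}
EG ((b | p) -> p): greatest fixpoint, start Z0 = {q0, q1, q2}, keep only states in Sat with some successor in Z. Already a fixed point.
Sat(EG ((b | p) -> p)) = {q0, q1, q2}
Sat(AX (EG ((b | p) -> p))) = {s : every successor in {q0, q1, q2}} = {q0, q2, q3}
|Sat(AX (EG ((b | p) -> p)))| = |{q0, q2, q3}| = 3.

3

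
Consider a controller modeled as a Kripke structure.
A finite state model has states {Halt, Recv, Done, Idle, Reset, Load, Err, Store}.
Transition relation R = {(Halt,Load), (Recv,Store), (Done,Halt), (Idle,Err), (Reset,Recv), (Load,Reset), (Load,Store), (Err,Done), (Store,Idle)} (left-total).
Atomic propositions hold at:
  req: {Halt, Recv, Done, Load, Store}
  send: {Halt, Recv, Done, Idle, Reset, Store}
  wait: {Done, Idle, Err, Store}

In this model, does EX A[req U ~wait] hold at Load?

Yes

Sat(~wait) = {Halt, Recv, Reset, Load}
A[req U ~wait]: least fixpoint, start Z0 = Sat(~wait) = {Halt, Recv, Reset, Load}, add states in Sat(req) with every successor in Z. Z1 = {Halt, Recv, Done, Reset, Load}; fixed.
Sat(A[req U ~wait]) = {Halt, Recv, Done, Reset, Load}
Sat(EX A[req U ~wait]) = {s : some successor in {Halt, Recv, Done, Reset, Load}} = {Halt, Done, Reset, Load, Err}
Load ∈ Sat(EX A[req U ~wait]) = {Halt, Done, Reset, Load, Err}, so the formula holds at Load.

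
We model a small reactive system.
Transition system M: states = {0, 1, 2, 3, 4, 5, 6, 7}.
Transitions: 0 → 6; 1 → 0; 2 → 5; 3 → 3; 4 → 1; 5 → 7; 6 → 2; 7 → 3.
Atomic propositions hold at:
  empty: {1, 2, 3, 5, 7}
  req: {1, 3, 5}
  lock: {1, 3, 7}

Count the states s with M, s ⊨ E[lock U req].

E[lock U req]: least fixpoint, start Z0 = Sat(req) = {1, 3, 5}, add states in Sat(lock) with some successor in Z. Z1 = {1, 3, 5, 7}; fixed.
Sat(E[lock U req]) = {1, 3, 5, 7}
|Sat(E[lock U req])| = |{1, 3, 5, 7}| = 4.

4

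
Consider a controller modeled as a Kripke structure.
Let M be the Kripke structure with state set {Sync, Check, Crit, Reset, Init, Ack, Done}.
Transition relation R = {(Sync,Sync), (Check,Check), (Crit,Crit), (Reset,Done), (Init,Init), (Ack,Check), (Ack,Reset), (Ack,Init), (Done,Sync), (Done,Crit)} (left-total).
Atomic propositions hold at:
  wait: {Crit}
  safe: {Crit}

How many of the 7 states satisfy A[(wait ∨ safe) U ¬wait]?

6

Sat(wait ∨ safe) = {Crit}
Sat(¬wait) = {Sync, Check, Reset, Init, Ack, Done}
A[(wait ∨ safe) U ¬wait]: least fixpoint, start Z0 = Sat(¬wait) = {Sync, Check, Reset, Init, Ack, Done}, add states in Sat(wait ∨ safe) with every successor in Z. Already a fixed point.
Sat(A[(wait ∨ safe) U ¬wait]) = {Sync, Check, Reset, Init, Ack, Done}
|Sat(A[(wait ∨ safe) U ¬wait])| = |{Sync, Check, Reset, Init, Ack, Done}| = 6.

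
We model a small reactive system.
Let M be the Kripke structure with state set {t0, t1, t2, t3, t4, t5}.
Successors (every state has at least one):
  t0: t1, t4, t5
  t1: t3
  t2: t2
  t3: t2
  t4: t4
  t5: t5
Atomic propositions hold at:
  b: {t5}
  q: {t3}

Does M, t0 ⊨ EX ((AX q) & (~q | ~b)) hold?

Yes

Sat(AX q) = {s : every successor in {t3}} = {t1}
Sat(~q) = {t0, t1, t2, t4, t5}
Sat(~b) = {t0, t1, t2, t3, t4}
Sat(~q | ~b) = {t0, t1, t2, t3, t4, t5}
Sat((AX q) & (~q | ~b)) = {t1}
Sat(EX ((AX q) & (~q | ~b))) = {s : some successor in {t1}} = {t0}
t0 ∈ Sat(EX ((AX q) & (~q | ~b))) = {t0}, so the formula holds at t0.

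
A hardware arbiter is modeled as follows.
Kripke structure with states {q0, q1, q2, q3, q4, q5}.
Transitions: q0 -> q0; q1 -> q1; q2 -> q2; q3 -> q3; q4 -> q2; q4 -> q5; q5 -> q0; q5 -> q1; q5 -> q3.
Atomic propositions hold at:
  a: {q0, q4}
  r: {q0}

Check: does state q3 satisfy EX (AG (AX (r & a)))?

Sat(r & a) = {q0}
Sat(AX (r & a)) = {s : every successor in {q0}} = {q0}
AG (AX (r & a)): greatest fixpoint, start Z0 = {q0}, keep only states in Sat with every successor in Z. Already a fixed point.
Sat(AG (AX (r & a))) = {q0}
Sat(EX (AG (AX (r & a)))) = {s : some successor in {q0}} = {q0, q5}
q3 ∉ Sat(EX (AG (AX (r & a)))) = {q0, q5}, so the formula does not hold at q3.

No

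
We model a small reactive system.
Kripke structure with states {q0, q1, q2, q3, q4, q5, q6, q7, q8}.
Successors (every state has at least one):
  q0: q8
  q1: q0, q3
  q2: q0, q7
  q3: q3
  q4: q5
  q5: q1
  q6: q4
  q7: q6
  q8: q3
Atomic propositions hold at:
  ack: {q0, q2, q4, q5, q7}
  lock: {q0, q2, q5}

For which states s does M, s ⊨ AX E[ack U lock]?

{q4, q6}

E[ack U lock]: least fixpoint, start Z0 = Sat(lock) = {q0, q2, q5}, add states in Sat(ack) with some successor in Z. Z1 = {q0, q2, q4, q5}; fixed.
Sat(E[ack U lock]) = {q0, q2, q4, q5}
Sat(AX E[ack U lock]) = {s : every successor in {q0, q2, q4, q5}} = {q4, q6}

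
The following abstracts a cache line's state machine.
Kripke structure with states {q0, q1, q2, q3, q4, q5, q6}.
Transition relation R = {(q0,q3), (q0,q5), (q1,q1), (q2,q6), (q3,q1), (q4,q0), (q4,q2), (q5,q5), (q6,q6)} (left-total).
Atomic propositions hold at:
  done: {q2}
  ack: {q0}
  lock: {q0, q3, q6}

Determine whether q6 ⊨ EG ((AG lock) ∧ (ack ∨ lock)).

Yes

AG lock: greatest fixpoint, start Z0 = {q0, q3, q6}, keep only states in Sat with every successor in Z. Z1 = {q6}; fixed.
Sat(AG lock) = {q6}
Sat(ack ∨ lock) = {q0, q3, q6}
Sat((AG lock) ∧ (ack ∨ lock)) = {q6}
EG ((AG lock) ∧ (ack ∨ lock)): greatest fixpoint, start Z0 = {q6}, keep only states in Sat with some successor in Z. Already a fixed point.
Sat(EG ((AG lock) ∧ (ack ∨ lock))) = {q6}
q6 ∈ Sat(EG ((AG lock) ∧ (ack ∨ lock))) = {q6}, so the formula holds at q6.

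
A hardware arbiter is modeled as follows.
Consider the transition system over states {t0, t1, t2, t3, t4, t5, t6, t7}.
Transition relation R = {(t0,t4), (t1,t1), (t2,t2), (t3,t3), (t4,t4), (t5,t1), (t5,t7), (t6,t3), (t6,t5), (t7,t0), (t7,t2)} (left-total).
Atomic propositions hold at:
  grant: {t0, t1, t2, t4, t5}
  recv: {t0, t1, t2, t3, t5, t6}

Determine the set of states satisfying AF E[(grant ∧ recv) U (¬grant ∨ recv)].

{t0, t1, t2, t3, t5, t6, t7}

Sat(grant ∧ recv) = {t0, t1, t2, t5}
Sat(¬grant) = {t3, t6, t7}
Sat(¬grant ∨ recv) = {t0, t1, t2, t3, t5, t6, t7}
E[(grant ∧ recv) U (¬grant ∨ recv)]: least fixpoint, start Z0 = Sat((¬grant ∨ recv)) = {t0, t1, t2, t3, t5, t6, t7}, add states in Sat(grant ∧ recv) with some successor in Z. Already a fixed point.
Sat(E[(grant ∧ recv) U (¬grant ∨ recv)]) = {t0, t1, t2, t3, t5, t6, t7}
AF E[(grant ∧ recv) U (¬grant ∨ recv)]: least fixpoint, start Z0 = {t0, t1, t2, t3, t5, t6, t7}, add states with every successor in Z. Already a fixed point.
Sat(AF E[(grant ∧ recv) U (¬grant ∨ recv)]) = {t0, t1, t2, t3, t5, t6, t7}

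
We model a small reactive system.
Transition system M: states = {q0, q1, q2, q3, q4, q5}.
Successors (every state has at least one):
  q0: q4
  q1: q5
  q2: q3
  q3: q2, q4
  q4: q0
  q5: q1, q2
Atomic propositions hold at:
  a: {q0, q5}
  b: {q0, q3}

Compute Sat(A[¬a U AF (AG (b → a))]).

{q0, q4}

Sat(¬a) = {q1, q2, q3, q4}
Sat(b → a) = {q0, q1, q2, q4, q5}
AG (b → a): greatest fixpoint, start Z0 = {q0, q1, q2, q4, q5}, keep only states in Sat with every successor in Z. Z1 = {q0, q1, q4, q5}; Z2 = {q0, q1, q4}; Z3 = {q0, q4}; fixed.
Sat(AG (b → a)) = {q0, q4}
AF (AG (b → a)): least fixpoint, start Z0 = {q0, q4}, add states with every successor in Z. Already a fixed point.
Sat(AF (AG (b → a))) = {q0, q4}
A[¬a U AF (AG (b → a))]: least fixpoint, start Z0 = Sat(AF (AG (b → a))) = {q0, q4}, add states in Sat(¬a) with every successor in Z. Already a fixed point.
Sat(A[¬a U AF (AG (b → a))]) = {q0, q4}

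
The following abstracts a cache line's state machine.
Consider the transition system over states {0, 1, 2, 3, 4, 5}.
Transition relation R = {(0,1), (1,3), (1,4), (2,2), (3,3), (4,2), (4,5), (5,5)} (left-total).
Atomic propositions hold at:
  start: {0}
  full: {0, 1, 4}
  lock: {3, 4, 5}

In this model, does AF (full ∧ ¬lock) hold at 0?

Sat(¬lock) = {0, 1, 2}
Sat(full ∧ ¬lock) = {0, 1}
AF (full ∧ ¬lock): least fixpoint, start Z0 = {0, 1}, add states with every successor in Z. Already a fixed point.
Sat(AF (full ∧ ¬lock)) = {0, 1}
0 ∈ Sat(AF (full ∧ ¬lock)) = {0, 1}, so the formula holds at 0.

Yes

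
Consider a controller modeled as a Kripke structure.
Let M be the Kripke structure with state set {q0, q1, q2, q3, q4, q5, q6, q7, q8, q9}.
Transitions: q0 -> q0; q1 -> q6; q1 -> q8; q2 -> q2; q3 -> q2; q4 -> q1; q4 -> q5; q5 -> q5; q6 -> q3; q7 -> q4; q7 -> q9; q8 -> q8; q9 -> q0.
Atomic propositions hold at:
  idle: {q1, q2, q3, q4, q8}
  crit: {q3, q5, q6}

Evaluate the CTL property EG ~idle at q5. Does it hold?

Sat(~idle) = {q0, q5, q6, q7, q9}
EG ~idle: greatest fixpoint, start Z0 = {q0, q5, q6, q7, q9}, keep only states in Sat with some successor in Z. Z1 = {q0, q5, q7, q9}; fixed.
Sat(EG ~idle) = {q0, q5, q7, q9}
q5 ∈ Sat(EG ~idle) = {q0, q5, q7, q9}, so the formula holds at q5.

Yes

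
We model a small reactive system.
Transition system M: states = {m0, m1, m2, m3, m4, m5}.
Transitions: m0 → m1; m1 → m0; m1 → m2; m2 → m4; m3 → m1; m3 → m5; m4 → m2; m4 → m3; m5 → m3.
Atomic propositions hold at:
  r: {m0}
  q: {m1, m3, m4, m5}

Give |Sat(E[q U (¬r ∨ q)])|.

5

Sat(¬r) = {m1, m2, m3, m4, m5}
Sat(¬r ∨ q) = {m1, m2, m3, m4, m5}
E[q U (¬r ∨ q)]: least fixpoint, start Z0 = Sat((¬r ∨ q)) = {m1, m2, m3, m4, m5}, add states in Sat(q) with some successor in Z. Already a fixed point.
Sat(E[q U (¬r ∨ q)]) = {m1, m2, m3, m4, m5}
|Sat(E[q U (¬r ∨ q)])| = |{m1, m2, m3, m4, m5}| = 5.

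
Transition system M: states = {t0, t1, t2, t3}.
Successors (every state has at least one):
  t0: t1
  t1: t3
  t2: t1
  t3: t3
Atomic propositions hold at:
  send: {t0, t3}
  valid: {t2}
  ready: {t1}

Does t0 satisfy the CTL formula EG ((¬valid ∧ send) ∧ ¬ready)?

Sat(¬valid) = {t0, t1, t3}
Sat(¬valid ∧ send) = {t0, t3}
Sat(¬ready) = {t0, t2, t3}
Sat((¬valid ∧ send) ∧ ¬ready) = {t0, t3}
EG ((¬valid ∧ send) ∧ ¬ready): greatest fixpoint, start Z0 = {t0, t3}, keep only states in Sat with some successor in Z. Z1 = {t3}; fixed.
Sat(EG ((¬valid ∧ send) ∧ ¬ready)) = {t3}
t0 ∉ Sat(EG ((¬valid ∧ send) ∧ ¬ready)) = {t3}, so the formula does not hold at t0.

No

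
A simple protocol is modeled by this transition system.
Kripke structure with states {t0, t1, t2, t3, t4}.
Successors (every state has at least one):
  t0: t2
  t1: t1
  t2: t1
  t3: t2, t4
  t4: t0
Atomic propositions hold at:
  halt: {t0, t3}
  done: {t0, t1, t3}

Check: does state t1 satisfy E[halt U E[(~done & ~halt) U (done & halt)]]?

No

Sat(~done) = {t2, t4}
Sat(~halt) = {t1, t2, t4}
Sat(~done & ~halt) = {t2, t4}
Sat(done & halt) = {t0, t3}
E[(~done & ~halt) U (done & halt)]: least fixpoint, start Z0 = Sat((done & halt)) = {t0, t3}, add states in Sat(~done & ~halt) with some successor in Z. Z1 = {t0, t3, t4}; fixed.
Sat(E[(~done & ~halt) U (done & halt)]) = {t0, t3, t4}
E[halt U E[(~done & ~halt) U (done & halt)]]: least fixpoint, start Z0 = Sat(E[(~done & ~halt) U (done & halt)]) = {t0, t3, t4}, add states in Sat(halt) with some successor in Z. Already a fixed point.
Sat(E[halt U E[(~done & ~halt) U (done & halt)]]) = {t0, t3, t4}
t1 ∉ Sat(E[halt U E[(~done & ~halt) U (done & halt)]]) = {t0, t3, t4}, so the formula does not hold at t1.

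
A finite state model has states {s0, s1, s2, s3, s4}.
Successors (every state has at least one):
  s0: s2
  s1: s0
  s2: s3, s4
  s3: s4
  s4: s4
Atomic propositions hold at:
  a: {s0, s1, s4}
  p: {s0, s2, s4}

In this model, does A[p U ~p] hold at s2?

Sat(~p) = {s1, s3}
A[p U ~p]: least fixpoint, start Z0 = Sat(~p) = {s1, s3}, add states in Sat(p) with every successor in Z. Already a fixed point.
Sat(A[p U ~p]) = {s1, s3}
s2 ∉ Sat(A[p U ~p]) = {s1, s3}, so the formula does not hold at s2.

No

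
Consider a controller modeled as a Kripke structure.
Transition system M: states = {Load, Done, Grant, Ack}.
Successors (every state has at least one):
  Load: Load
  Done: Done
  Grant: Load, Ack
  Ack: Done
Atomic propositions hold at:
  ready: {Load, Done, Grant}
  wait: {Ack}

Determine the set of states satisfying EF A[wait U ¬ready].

Sat(¬ready) = {Ack}
A[wait U ¬ready]: least fixpoint, start Z0 = Sat(¬ready) = {Ack}, add states in Sat(wait) with every successor in Z. Already a fixed point.
Sat(A[wait U ¬ready]) = {Ack}
EF A[wait U ¬ready]: least fixpoint, start Z0 = {Ack}, add states with some successor in Z. Z1 = {Grant, Ack}; fixed.
Sat(EF A[wait U ¬ready]) = {Grant, Ack}

{Grant, Ack}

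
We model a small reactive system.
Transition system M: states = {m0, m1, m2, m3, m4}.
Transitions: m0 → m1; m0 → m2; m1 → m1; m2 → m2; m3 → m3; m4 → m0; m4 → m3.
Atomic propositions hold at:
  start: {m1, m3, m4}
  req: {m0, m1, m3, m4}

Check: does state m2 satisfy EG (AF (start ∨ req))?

No

Sat(start ∨ req) = {m0, m1, m3, m4}
AF (start ∨ req): least fixpoint, start Z0 = {m0, m1, m3, m4}, add states with every successor in Z. Already a fixed point.
Sat(AF (start ∨ req)) = {m0, m1, m3, m4}
EG (AF (start ∨ req)): greatest fixpoint, start Z0 = {m0, m1, m3, m4}, keep only states in Sat with some successor in Z. Already a fixed point.
Sat(EG (AF (start ∨ req))) = {m0, m1, m3, m4}
m2 ∉ Sat(EG (AF (start ∨ req))) = {m0, m1, m3, m4}, so the formula does not hold at m2.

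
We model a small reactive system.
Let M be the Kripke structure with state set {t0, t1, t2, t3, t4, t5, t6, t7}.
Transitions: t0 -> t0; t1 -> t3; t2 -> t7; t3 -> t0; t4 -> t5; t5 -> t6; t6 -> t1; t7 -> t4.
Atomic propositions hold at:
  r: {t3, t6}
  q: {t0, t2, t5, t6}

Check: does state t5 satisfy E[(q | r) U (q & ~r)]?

Sat(q | r) = {t0, t2, t3, t5, t6}
Sat(~r) = {t0, t1, t2, t4, t5, t7}
Sat(q & ~r) = {t0, t2, t5}
E[(q | r) U (q & ~r)]: least fixpoint, start Z0 = Sat((q & ~r)) = {t0, t2, t5}, add states in Sat(q | r) with some successor in Z. Z1 = {t0, t2, t3, t5}; fixed.
Sat(E[(q | r) U (q & ~r)]) = {t0, t2, t3, t5}
t5 ∈ Sat(E[(q | r) U (q & ~r)]) = {t0, t2, t3, t5}, so the formula holds at t5.

Yes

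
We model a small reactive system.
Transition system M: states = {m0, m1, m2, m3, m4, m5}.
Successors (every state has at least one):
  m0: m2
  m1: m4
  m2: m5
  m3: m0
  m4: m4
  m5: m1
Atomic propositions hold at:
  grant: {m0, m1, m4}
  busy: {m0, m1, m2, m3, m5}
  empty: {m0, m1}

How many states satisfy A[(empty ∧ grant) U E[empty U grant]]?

3

Sat(empty ∧ grant) = {m0, m1}
E[empty U grant]: least fixpoint, start Z0 = Sat(grant) = {m0, m1, m4}, add states in Sat(empty) with some successor in Z. Already a fixed point.
Sat(E[empty U grant]) = {m0, m1, m4}
A[(empty ∧ grant) U E[empty U grant]]: least fixpoint, start Z0 = Sat(E[empty U grant]) = {m0, m1, m4}, add states in Sat(empty ∧ grant) with every successor in Z. Already a fixed point.
Sat(A[(empty ∧ grant) U E[empty U grant]]) = {m0, m1, m4}
|Sat(A[(empty ∧ grant) U E[empty U grant]])| = |{m0, m1, m4}| = 3.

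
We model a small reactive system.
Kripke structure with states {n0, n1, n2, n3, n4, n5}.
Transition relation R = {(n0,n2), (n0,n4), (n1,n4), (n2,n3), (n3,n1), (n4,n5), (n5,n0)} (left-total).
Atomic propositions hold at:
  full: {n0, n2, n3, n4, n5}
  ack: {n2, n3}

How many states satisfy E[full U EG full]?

3

EG full: greatest fixpoint, start Z0 = {n0, n2, n3, n4, n5}, keep only states in Sat with some successor in Z. Z1 = {n0, n2, n4, n5}; Z2 = {n0, n4, n5}; fixed.
Sat(EG full) = {n0, n4, n5}
E[full U EG full]: least fixpoint, start Z0 = Sat(EG full) = {n0, n4, n5}, add states in Sat(full) with some successor in Z. Already a fixed point.
Sat(E[full U EG full]) = {n0, n4, n5}
|Sat(E[full U EG full])| = |{n0, n4, n5}| = 3.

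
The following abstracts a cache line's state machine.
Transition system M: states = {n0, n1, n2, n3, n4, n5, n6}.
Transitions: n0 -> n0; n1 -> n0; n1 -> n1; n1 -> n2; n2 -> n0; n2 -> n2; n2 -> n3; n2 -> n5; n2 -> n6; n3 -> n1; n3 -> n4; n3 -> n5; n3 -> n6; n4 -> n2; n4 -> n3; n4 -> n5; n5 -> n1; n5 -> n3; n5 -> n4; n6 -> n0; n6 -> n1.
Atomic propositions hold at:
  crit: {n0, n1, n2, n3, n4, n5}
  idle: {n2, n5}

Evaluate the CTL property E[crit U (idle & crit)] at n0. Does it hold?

No

Sat(idle & crit) = {n2, n5}
E[crit U (idle & crit)]: least fixpoint, start Z0 = Sat((idle & crit)) = {n2, n5}, add states in Sat(crit) with some successor in Z. Z1 = {n1, n2, n3, n4, n5}; fixed.
Sat(E[crit U (idle & crit)]) = {n1, n2, n3, n4, n5}
n0 ∉ Sat(E[crit U (idle & crit)]) = {n1, n2, n3, n4, n5}, so the formula does not hold at n0.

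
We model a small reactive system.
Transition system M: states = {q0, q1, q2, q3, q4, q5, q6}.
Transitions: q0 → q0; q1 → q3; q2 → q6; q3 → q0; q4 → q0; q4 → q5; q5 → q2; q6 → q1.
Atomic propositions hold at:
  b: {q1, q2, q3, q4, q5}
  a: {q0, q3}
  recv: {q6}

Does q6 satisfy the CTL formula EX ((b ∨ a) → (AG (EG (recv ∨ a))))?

Sat(b ∨ a) = {q0, q1, q2, q3, q4, q5}
Sat(recv ∨ a) = {q0, q3, q6}
EG (recv ∨ a): greatest fixpoint, start Z0 = {q0, q3, q6}, keep only states in Sat with some successor in Z. Z1 = {q0, q3}; fixed.
Sat(EG (recv ∨ a)) = {q0, q3}
AG (EG (recv ∨ a)): greatest fixpoint, start Z0 = {q0, q3}, keep only states in Sat with every successor in Z. Already a fixed point.
Sat(AG (EG (recv ∨ a))) = {q0, q3}
Sat((b ∨ a) → (AG (EG (recv ∨ a)))) = {q0, q3, q6}
Sat(EX ((b ∨ a) → (AG (EG (recv ∨ a))))) = {s : some successor in {q0, q3, q6}} = {q0, q1, q2, q3, q4}
q6 ∉ Sat(EX ((b ∨ a) → (AG (EG (recv ∨ a))))) = {q0, q1, q2, q3, q4}, so the formula does not hold at q6.

No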